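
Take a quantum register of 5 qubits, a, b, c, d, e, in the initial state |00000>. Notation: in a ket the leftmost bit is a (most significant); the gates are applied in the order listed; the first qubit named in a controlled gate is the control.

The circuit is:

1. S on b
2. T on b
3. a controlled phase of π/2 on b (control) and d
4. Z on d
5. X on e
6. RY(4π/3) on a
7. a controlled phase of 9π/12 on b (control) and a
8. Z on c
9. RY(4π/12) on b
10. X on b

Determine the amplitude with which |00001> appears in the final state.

|00001> carries amplitude -1/4 in the final state.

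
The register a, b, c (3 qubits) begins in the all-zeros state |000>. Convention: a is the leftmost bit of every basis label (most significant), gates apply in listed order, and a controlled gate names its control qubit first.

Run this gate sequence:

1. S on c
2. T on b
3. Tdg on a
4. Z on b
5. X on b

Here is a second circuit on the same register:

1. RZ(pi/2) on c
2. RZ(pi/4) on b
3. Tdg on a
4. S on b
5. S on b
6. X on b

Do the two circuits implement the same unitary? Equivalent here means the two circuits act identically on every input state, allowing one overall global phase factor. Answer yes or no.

Yes — the two circuits implement the same unitary up to a global phase.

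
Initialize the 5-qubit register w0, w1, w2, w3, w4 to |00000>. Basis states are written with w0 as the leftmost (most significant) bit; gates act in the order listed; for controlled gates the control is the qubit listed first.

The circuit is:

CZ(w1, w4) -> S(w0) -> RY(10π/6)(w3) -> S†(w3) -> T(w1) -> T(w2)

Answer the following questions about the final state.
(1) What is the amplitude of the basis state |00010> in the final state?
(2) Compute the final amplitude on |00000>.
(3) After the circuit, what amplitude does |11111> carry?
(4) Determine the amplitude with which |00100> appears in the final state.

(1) |00010> carries amplitude -I/2 in the final state.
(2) The final state's coefficient on |00000> equals -sqrt(3)/2.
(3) The final state's coefficient on |11111> equals 0.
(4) |00100> carries amplitude 0 in the final state.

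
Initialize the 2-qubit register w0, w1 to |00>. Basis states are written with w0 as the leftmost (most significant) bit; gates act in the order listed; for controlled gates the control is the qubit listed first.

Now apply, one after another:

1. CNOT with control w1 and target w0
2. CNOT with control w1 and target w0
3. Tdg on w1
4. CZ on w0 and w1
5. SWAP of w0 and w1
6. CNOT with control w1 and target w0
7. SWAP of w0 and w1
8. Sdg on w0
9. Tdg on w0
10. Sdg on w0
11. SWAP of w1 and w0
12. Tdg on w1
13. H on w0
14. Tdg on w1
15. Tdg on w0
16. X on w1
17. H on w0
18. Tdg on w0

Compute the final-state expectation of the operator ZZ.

The observable ZZ averages to -sqrt(2)/2. Key observation: the block from step 1 through step 2 cancels to the identity and can be dropped.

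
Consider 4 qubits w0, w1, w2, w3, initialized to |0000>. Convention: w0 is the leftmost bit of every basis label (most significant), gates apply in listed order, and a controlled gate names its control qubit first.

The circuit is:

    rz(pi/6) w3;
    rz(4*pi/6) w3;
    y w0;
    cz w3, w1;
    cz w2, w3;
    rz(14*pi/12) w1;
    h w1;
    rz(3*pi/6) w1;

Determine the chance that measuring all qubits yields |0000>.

A full measurement returns |0000> with probability 0.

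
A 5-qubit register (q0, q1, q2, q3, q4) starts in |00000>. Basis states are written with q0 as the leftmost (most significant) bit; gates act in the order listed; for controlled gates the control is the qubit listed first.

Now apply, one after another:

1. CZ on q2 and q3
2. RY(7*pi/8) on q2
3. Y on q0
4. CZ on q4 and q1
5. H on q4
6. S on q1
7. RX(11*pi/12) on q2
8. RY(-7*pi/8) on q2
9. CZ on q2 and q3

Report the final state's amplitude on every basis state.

After the circuit, the state carries amplitude sqrt(2)*sqrt(1/2 - sqrt(2)/4)*sin(7*pi/16)*cos(7*pi/16)/2 + sqrt(6)*sqrt(sqrt(2)/4 + 1/2)*sin(7*pi/16)*cos(7*pi/16)/2 - sqrt(6)*I*sqrt(1/2 - sqrt(2)/4)*sin(7*pi/16)**2/4 - sqrt(6)*I*sqrt(1/2 - sqrt(2)/4)*cos(7*pi/16)**2/4 + sqrt(2)*I*sqrt(sqrt(2)/4 + 1/2)*cos(7*pi/16)**2/4 + sqrt(2)*I*sqrt(sqrt(2)/4 + 1/2)*sin(7*pi/16)**2/4 on |10000>, sqrt(2)*sqrt(1/2 - sqrt(2)/4)*sin(7*pi/16)*cos(7*pi/16)/2 + sqrt(6)*sqrt(sqrt(2)/4 + 1/2)*sin(7*pi/16)*cos(7*pi/16)/2 - sqrt(6)*I*sqrt(1/2 - sqrt(2)/4)*sin(7*pi/16)**2/4 - sqrt(6)*I*sqrt(1/2 - sqrt(2)/4)*cos(7*pi/16)**2/4 + sqrt(2)*I*sqrt(sqrt(2)/4 + 1/2)*cos(7*pi/16)**2/4 + sqrt(2)*I*sqrt(sqrt(2)/4 + 1/2)*sin(7*pi/16)**2/4 on |10001>, -sqrt(6)*sqrt(sqrt(2)/4 + 1/2)*sin(7*pi/16)**2/4 - sqrt(2)*sqrt(1/2 - sqrt(2)/4)*sin(7*pi/16)**2/4 + sqrt(2)*sqrt(1/2 - sqrt(2)/4)*cos(7*pi/16)**2/4 + sqrt(6)*sqrt(sqrt(2)/4 + 1/2)*cos(7*pi/16)**2/4 on |10100>, -sqrt(6)*sqrt(sqrt(2)/4 + 1/2)*sin(7*pi/16)**2/4 - sqrt(2)*sqrt(1/2 - sqrt(2)/4)*sin(7*pi/16)**2/4 + sqrt(2)*sqrt(1/2 - sqrt(2)/4)*cos(7*pi/16)**2/4 + sqrt(6)*sqrt(sqrt(2)/4 + 1/2)*cos(7*pi/16)**2/4 on |10101>, and 0 on every other basis state.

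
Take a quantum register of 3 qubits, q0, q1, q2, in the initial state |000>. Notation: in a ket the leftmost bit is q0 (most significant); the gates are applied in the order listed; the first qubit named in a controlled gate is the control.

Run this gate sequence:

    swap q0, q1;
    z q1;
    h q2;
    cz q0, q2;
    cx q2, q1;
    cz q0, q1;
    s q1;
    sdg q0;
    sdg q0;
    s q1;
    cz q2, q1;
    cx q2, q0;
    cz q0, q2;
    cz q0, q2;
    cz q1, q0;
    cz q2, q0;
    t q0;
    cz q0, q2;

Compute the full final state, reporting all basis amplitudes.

The final amplitudes are sqrt(2)/2 on |000>, -sqrt(2)*exp(I*pi/4)/2 on |111>, and 0 on every other basis state.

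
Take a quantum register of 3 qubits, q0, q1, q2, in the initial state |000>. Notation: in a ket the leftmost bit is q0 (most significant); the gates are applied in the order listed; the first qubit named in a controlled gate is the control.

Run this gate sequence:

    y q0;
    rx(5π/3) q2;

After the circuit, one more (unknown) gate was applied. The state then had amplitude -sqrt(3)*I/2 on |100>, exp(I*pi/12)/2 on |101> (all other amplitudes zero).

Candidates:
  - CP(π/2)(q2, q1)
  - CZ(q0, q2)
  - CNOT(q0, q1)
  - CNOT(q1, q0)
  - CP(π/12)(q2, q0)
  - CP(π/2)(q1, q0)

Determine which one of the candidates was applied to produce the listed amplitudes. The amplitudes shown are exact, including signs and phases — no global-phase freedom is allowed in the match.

The applied gate was CP(π/12)(q2, q0).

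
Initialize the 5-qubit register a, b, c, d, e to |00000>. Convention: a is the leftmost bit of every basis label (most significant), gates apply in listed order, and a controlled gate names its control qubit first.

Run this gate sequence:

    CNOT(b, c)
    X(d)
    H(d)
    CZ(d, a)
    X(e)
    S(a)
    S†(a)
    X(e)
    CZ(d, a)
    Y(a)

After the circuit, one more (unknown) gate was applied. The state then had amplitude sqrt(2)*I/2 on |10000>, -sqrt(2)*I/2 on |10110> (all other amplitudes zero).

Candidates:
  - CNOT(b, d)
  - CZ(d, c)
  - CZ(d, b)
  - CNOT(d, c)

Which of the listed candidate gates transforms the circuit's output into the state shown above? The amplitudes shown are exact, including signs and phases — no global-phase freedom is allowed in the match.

The applied gate was CNOT(d, c). Key observation: the block from step 4 through step 9 cancels to the identity and can be dropped.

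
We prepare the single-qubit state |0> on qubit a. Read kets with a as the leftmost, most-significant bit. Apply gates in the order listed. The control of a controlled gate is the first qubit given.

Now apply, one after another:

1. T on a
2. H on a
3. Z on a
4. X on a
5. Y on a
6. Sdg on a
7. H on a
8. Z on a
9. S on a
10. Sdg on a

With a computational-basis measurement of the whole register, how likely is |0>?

The probability of measuring |0> is 1/2.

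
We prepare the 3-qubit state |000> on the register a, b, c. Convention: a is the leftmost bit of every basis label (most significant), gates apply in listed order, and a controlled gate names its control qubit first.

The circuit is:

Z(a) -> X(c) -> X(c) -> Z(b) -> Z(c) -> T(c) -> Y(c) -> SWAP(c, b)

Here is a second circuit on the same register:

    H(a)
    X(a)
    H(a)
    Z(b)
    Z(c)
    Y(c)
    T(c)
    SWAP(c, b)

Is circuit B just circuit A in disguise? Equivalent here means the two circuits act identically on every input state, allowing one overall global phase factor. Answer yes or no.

No, they are not equivalent — no single phase factor reconciles the two unitaries.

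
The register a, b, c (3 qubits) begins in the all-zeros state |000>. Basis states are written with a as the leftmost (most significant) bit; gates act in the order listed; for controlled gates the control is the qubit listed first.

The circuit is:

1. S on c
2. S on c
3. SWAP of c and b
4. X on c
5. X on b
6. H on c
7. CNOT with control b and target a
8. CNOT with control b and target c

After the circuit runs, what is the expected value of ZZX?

The observable ZZX averages to -1.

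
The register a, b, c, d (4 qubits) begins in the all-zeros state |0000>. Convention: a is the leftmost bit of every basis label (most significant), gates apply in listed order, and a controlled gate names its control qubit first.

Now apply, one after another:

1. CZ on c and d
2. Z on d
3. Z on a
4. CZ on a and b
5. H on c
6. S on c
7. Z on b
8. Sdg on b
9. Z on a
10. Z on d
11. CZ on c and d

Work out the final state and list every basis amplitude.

The resulting statevector has amplitude sqrt(2)/2 on |0000>, sqrt(2)*I/2 on |0010>, and 0 on every other basis state.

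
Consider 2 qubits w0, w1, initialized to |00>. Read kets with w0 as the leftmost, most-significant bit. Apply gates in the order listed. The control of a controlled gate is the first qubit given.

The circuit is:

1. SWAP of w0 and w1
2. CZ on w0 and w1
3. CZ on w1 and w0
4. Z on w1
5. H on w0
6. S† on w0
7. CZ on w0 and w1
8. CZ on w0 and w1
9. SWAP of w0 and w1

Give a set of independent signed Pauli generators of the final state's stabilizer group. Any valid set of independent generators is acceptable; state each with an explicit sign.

The final state is stabilized by the group generated by -IY, +ZI; other independent generating sets are equally valid.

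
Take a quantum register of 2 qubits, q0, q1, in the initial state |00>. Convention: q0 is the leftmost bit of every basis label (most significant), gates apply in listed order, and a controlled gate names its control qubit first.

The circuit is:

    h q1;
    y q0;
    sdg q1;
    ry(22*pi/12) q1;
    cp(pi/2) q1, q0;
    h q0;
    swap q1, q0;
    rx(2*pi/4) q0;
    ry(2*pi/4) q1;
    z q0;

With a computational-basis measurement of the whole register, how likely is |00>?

Outcome |00> occurs with probability 1/2.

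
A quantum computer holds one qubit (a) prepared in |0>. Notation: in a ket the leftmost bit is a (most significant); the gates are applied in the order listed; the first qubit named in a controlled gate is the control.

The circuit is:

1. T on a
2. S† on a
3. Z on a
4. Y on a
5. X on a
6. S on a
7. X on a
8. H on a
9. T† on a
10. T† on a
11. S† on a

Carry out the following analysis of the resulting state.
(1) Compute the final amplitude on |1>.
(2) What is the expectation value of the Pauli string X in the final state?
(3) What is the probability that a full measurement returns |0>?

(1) The amplitude on |1> is sqrt(2)*I/2.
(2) In the final state, X has expectation 1.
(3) The probability of measuring |0> is 1/2.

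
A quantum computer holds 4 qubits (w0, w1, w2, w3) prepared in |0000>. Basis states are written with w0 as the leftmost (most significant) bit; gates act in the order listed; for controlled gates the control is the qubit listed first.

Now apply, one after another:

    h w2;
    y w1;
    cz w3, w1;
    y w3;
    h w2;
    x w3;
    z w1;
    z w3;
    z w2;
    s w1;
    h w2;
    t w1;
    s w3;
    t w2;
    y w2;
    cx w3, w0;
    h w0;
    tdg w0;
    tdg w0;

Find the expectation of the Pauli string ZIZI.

The observable ZIZI averages to 0.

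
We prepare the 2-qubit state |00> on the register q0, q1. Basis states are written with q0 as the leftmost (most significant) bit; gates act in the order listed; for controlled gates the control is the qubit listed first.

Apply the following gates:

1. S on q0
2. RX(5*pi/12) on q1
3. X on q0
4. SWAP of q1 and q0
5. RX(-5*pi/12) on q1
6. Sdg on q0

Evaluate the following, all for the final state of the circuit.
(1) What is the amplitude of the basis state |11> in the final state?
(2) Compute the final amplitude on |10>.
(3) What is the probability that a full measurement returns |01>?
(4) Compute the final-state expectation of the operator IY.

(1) The final state's coefficient on |11> equals -sqrt(6)/8 - sqrt(2)/8.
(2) |10> carries amplitude I*(-4 - sqrt(2) + sqrt(6))/8 in the final state.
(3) Outcome |01> occurs with probability -sqrt(2)/8 - sqrt(3)/16 + sqrt(6)/8 + 3/8.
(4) In the final state, IY has expectation -sqrt(6)/4 - sqrt(2)/4.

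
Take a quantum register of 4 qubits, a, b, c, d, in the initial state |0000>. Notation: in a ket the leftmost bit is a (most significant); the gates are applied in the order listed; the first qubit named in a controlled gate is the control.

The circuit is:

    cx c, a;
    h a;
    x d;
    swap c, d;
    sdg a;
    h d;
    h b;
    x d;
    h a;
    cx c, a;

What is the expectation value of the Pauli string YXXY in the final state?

In the final state, YXXY has expectation 0.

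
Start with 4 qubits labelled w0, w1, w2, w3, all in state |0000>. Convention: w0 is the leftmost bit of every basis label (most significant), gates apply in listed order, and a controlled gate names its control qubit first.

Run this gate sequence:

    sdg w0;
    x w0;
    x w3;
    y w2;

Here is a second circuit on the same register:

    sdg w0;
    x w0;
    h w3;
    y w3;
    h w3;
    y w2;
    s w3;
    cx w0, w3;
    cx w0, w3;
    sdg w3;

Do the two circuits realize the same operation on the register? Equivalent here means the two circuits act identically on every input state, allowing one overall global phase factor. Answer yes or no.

No — the two circuits implement different unitaries, even allowing a global phase.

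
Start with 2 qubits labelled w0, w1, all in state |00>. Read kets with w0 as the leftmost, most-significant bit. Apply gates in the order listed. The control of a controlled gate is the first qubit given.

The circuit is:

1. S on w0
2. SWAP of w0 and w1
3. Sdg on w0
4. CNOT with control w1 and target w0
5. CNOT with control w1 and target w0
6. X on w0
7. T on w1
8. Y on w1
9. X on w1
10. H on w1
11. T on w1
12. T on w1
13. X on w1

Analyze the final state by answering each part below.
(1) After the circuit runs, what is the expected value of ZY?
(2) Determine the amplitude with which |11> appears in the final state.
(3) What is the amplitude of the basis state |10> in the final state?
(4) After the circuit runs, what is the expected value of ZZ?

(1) The observable ZY averages to 1.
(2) The amplitude on |11> is sqrt(2)*I/2.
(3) The final state's coefficient on |10> equals -sqrt(2)/2.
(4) The expectation value of ZZ is 0.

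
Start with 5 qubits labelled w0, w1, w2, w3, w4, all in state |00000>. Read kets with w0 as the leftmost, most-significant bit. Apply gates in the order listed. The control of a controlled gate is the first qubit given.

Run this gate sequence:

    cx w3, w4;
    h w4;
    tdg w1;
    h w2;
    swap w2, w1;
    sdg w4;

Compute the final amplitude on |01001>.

|01001> carries amplitude -I/2 in the final state.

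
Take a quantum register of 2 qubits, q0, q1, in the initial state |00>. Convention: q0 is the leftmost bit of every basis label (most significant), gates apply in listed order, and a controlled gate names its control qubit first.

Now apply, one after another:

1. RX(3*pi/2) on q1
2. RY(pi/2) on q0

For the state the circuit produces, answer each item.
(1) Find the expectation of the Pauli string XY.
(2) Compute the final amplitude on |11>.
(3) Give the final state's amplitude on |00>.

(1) In the final state, XY has expectation 1.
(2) |11> carries amplitude -I/2 in the final state.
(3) |00> carries amplitude -1/2 in the final state.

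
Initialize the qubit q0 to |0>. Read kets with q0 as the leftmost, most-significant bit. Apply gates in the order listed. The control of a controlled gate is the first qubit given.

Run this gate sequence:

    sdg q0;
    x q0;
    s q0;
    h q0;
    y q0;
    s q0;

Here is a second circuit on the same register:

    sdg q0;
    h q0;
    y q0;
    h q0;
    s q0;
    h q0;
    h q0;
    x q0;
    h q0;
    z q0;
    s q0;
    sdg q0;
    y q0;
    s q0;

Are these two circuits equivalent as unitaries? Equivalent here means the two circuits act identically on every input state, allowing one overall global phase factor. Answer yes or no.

No: there is an input state on which the two circuits produce genuinely different outputs (not merely differing by a phase).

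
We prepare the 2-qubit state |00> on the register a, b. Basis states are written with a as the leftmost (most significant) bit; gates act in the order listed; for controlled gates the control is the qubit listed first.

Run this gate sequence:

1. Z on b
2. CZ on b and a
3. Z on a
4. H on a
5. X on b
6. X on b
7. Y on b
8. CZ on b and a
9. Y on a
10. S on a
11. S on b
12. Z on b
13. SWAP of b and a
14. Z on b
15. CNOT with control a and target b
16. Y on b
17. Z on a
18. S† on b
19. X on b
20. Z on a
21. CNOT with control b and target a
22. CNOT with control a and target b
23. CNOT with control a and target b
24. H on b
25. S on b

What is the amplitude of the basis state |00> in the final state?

The amplitude on |00> is 1/2. Key observation: gates 22-23 undo each other exactly, leaving only the rest of the circuit to track.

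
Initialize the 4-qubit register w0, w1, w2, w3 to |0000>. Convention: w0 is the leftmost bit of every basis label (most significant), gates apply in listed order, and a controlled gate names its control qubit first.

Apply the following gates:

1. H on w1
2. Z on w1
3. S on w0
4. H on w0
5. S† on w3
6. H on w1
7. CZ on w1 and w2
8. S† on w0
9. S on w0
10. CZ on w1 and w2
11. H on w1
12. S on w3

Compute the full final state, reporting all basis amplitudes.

After the circuit, the state carries amplitude 1/2 on |0000>, -1/2 on |0100>, 1/2 on |1000>, -1/2 on |1100>, and 0 on every other basis state. Key observation: steps 5-12 multiply out to the identity, so the circuit reduces to the remaining gates.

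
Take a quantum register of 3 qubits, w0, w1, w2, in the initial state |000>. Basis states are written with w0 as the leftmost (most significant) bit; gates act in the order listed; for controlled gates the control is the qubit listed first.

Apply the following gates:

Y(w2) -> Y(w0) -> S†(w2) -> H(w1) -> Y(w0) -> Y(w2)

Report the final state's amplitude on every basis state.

The resulting statevector has amplitude -sqrt(2)*I/2 on |000>, -sqrt(2)*I/2 on |010>, and 0 on every other basis state.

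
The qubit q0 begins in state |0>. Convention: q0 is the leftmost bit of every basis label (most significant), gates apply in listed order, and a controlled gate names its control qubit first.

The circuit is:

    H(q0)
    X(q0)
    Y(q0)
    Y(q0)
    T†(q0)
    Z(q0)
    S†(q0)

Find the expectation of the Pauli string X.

The observable X averages to sqrt(2)/2.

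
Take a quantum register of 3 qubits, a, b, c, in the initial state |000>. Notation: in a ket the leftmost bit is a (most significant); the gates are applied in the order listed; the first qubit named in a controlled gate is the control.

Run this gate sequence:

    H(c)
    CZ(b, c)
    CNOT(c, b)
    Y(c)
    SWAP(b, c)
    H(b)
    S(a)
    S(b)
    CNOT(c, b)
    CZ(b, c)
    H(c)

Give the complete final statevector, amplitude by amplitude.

The final amplitudes are sqrt(2)*(1 + I)/4 on |000>, sqrt(2)*(-1 + I)/4 on |001>, sqrt(2)*(1 + I)/4 on |010>, sqrt(2)*(1 - I)/4 on |011>, 0 on |100>, 0 on |101>, 0 on |110>, 0 on |111>.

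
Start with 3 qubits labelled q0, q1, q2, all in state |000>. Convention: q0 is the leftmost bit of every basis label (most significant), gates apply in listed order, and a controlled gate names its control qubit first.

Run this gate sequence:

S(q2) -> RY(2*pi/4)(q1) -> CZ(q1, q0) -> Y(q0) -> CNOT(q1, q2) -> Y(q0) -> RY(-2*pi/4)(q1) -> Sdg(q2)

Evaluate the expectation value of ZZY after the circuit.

In the final state, ZZY has expectation -1.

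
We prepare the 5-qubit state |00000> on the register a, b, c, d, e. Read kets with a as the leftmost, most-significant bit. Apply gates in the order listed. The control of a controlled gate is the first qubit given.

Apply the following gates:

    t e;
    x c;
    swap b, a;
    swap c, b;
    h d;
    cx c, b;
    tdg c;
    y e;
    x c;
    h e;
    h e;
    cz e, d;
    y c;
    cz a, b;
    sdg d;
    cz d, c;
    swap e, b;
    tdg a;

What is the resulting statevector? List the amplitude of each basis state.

The final amplitudes are sqrt(2)/2 on |01001>, sqrt(2)*I/2 on |01011>, and 0 on every other basis state.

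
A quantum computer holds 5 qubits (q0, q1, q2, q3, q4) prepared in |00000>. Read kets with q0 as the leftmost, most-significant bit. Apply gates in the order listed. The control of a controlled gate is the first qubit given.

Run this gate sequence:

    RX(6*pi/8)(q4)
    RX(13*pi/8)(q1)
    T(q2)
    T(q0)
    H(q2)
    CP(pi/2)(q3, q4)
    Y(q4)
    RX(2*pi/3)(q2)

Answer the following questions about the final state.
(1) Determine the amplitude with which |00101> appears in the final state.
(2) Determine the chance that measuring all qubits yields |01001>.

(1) |00101> carries amplitude -sqrt(2 - sqrt(2))*(sqrt(6) + sqrt(2)*I)*cos(3*pi/16)/8 in the final state.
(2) The probability of measuring |01001> is (2 - sqrt(2))*(2 - sqrt(2 - sqrt(2)))/32.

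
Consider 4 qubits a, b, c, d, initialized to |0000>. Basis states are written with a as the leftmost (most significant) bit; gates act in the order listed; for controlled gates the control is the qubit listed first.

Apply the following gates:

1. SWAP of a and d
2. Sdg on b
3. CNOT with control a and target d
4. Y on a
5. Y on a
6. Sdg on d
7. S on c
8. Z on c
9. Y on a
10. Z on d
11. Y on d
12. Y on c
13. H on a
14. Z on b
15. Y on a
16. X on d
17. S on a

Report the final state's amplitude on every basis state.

After the circuit, the state carries amplitude sqrt(2)/2 on |0010>, sqrt(2)*I/2 on |1010>, and 0 on every other basis state.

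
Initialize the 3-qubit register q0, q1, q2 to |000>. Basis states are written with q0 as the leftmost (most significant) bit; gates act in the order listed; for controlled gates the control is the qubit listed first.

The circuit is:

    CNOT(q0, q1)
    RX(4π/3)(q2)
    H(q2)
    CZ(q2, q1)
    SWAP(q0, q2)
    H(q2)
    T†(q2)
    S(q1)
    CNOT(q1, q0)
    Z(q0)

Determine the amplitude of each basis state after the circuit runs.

The resulting statevector has amplitude -1/4 - sqrt(3)*I/4 on |000>, (-sqrt(3) + I)*exp(I*pi/4)/4 on |001>, 0 on |010>, 0 on |011>, 1/4 - sqrt(3)*I/4 on |100>, (-1 + sqrt(3)*I)*exp(3*I*pi/4)/4 on |101>, 0 on |110>, 0 on |111>.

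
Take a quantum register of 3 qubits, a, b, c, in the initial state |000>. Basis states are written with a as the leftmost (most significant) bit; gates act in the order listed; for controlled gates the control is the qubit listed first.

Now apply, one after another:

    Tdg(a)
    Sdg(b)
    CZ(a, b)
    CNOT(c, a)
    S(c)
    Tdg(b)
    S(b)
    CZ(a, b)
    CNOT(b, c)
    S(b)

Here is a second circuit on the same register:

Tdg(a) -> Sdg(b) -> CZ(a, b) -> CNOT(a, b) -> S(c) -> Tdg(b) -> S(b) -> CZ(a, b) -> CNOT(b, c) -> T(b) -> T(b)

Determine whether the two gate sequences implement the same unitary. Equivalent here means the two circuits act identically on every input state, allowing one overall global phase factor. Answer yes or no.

No: there is an input state on which the two circuits produce genuinely different outputs (not merely differing by a phase).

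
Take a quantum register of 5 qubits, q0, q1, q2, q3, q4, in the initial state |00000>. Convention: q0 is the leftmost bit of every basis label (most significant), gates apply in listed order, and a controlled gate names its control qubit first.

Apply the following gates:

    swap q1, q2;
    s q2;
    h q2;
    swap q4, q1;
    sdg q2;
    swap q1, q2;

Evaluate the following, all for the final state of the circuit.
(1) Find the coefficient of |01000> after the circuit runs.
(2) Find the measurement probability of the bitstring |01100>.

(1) |01000> carries amplitude -sqrt(2)*I/2 in the final state.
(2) A full measurement returns |01100> with probability 0.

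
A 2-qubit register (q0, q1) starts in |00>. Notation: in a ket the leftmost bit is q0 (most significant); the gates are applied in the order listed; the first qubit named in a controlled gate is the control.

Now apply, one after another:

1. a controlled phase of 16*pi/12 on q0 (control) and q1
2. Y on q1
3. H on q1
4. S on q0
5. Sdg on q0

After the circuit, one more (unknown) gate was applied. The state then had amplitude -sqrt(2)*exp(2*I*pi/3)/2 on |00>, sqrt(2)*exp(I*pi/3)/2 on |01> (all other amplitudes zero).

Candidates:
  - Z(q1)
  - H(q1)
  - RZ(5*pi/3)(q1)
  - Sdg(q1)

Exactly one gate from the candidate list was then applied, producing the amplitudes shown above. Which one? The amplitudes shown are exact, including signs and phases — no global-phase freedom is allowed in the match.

It was RZ(5*pi/3)(q1) that produced the state shown. Key observation: gates 4-5 undo each other exactly, leaving only the rest of the circuit to track.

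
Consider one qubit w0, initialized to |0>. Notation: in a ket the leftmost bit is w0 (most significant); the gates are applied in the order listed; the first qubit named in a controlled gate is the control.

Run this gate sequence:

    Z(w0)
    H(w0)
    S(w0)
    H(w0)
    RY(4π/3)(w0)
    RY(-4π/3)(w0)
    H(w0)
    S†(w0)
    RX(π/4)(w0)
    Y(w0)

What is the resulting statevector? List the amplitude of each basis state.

The final amplitudes are -sqrt(2)*sqrt(2 - sqrt(2))/4 - sqrt(2)*I*sqrt(sqrt(2) + 2)/4 on |0>, sqrt(2)*sqrt(2 - sqrt(2))/4 + sqrt(2)*I*sqrt(sqrt(2) + 2)/4 on |1>. Key observation: the block from step 3 through step 8 cancels to the identity and can be dropped.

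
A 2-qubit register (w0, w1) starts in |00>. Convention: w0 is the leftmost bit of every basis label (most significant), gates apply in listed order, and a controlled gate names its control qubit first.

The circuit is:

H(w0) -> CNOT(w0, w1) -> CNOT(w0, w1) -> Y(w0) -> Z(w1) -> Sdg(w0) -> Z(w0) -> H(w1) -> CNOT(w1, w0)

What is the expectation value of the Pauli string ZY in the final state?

The expectation value of ZY is -1.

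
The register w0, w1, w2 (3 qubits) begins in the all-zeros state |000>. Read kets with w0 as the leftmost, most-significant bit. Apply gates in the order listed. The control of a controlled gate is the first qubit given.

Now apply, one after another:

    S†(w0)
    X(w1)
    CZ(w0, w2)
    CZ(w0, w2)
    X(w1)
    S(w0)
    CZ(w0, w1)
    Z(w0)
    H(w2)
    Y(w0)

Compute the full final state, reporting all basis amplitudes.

After the circuit, the state carries amplitude sqrt(2)*I/2 on |100>, sqrt(2)*I/2 on |101>, and 0 on every other basis state.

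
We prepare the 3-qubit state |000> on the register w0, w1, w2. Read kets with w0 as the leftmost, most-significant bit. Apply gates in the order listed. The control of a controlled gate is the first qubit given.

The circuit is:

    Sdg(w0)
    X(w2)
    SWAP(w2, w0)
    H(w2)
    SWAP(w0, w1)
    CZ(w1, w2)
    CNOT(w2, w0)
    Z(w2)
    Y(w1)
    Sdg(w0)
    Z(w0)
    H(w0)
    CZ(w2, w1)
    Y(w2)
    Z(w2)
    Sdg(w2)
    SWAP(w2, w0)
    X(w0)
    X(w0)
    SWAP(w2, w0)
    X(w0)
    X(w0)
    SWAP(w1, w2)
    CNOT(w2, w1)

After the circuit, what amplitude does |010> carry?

The amplitude on |010> is I/2. Key observation: steps 17-20 multiply out to the identity, so the circuit reduces to the remaining gates.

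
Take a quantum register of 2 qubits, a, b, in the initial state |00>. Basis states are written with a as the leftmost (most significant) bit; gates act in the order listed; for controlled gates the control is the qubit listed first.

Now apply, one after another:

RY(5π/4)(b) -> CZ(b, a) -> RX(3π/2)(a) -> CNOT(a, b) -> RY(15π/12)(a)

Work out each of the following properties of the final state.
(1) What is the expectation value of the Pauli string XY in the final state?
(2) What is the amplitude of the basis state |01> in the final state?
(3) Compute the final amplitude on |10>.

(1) The expectation value of XY is 1/2.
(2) |01> carries amplitude 1/4 - I/4 in the final state.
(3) The amplitude on |10> is 1/4 + I/4.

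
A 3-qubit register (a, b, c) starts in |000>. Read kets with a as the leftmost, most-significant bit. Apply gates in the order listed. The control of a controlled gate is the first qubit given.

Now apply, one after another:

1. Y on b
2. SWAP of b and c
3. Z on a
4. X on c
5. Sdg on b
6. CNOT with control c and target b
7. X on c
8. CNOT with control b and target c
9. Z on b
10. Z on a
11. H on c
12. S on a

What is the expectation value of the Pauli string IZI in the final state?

The expectation value of IZI is 1.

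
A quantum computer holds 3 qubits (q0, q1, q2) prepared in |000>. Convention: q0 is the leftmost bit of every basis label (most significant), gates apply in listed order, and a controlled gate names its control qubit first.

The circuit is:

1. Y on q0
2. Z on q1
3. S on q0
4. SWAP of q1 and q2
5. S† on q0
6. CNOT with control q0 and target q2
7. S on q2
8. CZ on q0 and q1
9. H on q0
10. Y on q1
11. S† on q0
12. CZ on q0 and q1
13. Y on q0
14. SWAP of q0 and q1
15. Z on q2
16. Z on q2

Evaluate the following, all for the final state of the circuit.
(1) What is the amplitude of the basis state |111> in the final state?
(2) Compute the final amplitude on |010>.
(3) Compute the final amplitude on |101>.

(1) The amplitude on |111> is sqrt(2)/2.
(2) |010> carries amplitude 0 in the final state.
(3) The amplitude on |101> is sqrt(2)*I/2.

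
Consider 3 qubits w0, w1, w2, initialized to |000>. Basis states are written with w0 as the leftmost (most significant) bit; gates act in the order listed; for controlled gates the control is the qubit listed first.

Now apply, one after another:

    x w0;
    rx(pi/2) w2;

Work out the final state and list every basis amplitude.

After the circuit, the state carries amplitude sqrt(2)/2 on |100>, -sqrt(2)*I/2 on |101>, and 0 on every other basis state.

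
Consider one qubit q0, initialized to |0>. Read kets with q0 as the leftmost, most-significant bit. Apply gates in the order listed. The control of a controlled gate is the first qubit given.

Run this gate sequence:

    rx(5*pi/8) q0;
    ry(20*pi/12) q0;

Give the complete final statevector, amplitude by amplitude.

The resulting statevector has amplitude -sqrt(3)*cos(5*pi/16)/2 + I*sin(5*pi/16)/2 on |0>, cos(5*pi/16)/2 + sqrt(3)*I*sin(5*pi/16)/2 on |1>.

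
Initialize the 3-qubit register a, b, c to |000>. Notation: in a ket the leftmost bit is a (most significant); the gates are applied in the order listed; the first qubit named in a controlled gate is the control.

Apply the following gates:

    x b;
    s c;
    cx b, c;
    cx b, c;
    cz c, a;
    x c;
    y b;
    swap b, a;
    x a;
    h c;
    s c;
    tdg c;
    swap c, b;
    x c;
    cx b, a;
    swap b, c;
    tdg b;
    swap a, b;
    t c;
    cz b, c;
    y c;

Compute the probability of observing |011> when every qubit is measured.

The probability of measuring |011> is 0. Key observation: gates 3-4 undo each other exactly, leaving only the rest of the circuit to track.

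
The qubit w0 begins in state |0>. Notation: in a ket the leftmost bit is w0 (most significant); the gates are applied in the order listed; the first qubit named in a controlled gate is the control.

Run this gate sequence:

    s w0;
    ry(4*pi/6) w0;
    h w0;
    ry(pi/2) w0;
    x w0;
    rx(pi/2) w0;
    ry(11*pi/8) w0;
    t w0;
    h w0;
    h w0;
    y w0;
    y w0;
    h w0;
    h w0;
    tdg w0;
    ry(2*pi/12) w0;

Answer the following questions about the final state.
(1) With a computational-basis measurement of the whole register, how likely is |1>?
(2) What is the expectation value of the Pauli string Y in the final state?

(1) Outcome |1> occurs with probability -3*sqrt(sqrt(2) + 2)/16 - sqrt(6 - 3*sqrt(2))/16 + 1/2. Key observation: gates 8-15 undo each other exactly, leaving only the rest of the circuit to track.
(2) The expectation value of Y is 1/2.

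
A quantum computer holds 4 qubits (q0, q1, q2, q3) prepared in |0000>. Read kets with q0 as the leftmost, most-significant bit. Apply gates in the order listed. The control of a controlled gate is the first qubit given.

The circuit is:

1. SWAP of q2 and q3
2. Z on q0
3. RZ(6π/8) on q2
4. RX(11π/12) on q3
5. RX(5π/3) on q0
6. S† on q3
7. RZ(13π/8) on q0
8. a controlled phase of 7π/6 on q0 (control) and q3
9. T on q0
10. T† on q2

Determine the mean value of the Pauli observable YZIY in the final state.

The observable YZIY averages to -3*sqrt(6*sqrt(2) + 12)/64 - 3*sqrt(12 - 6*sqrt(2))/64 - 3*sqrt(4 - 2*sqrt(2))/64 + 3*sqrt(2*sqrt(2) + 4)/64 + sqrt(3*sqrt(2) + 6)/16.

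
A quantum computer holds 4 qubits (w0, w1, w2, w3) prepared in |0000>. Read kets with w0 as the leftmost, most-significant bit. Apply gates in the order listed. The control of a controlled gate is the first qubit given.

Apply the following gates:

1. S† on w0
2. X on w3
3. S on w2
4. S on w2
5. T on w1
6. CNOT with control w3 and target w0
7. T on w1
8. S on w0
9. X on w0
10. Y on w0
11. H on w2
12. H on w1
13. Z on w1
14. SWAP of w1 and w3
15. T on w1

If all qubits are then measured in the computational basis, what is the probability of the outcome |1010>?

A full measurement returns |1010> with probability 0.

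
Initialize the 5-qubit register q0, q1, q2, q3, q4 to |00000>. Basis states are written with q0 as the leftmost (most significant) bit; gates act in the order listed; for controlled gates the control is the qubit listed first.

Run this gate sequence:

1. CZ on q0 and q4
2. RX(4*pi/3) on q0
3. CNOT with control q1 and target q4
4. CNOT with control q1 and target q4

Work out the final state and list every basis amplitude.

The final amplitudes are -1/2 on |00000>, -sqrt(3)*I/2 on |10000>, and 0 on every other basis state. Key observation: gates 3-4 undo each other exactly, leaving only the rest of the circuit to track.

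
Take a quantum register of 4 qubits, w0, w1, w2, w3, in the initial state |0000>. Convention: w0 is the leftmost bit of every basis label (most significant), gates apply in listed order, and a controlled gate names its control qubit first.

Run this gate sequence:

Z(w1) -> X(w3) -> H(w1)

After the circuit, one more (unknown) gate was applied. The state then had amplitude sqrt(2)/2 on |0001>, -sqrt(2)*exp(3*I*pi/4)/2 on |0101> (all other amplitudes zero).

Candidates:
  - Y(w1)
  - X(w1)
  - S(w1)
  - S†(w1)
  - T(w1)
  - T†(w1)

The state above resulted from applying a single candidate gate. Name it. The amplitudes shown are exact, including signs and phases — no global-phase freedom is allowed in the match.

The unique candidate consistent with the amplitudes is T†(w1).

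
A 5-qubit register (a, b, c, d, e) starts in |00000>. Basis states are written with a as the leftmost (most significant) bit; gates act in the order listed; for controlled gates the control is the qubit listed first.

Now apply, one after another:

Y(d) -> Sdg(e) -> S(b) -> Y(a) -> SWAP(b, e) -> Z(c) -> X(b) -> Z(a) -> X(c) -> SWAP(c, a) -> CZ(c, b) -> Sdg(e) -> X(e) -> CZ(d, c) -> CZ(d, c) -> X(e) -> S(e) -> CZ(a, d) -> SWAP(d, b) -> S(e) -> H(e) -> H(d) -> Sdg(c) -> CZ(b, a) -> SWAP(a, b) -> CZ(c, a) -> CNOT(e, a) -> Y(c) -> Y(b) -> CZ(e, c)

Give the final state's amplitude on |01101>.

|01101> carries amplitude 0 in the final state. Key observation: the block from step 12 through step 17 cancels to the identity and can be dropped.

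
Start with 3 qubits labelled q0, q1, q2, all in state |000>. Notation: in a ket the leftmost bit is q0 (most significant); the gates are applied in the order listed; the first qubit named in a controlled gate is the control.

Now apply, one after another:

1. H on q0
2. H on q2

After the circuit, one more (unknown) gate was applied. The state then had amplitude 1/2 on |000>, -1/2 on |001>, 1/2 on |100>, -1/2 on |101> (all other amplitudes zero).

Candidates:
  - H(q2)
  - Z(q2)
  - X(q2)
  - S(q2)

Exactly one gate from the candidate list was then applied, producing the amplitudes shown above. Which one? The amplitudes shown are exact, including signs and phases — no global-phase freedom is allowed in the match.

The applied gate was Z(q2).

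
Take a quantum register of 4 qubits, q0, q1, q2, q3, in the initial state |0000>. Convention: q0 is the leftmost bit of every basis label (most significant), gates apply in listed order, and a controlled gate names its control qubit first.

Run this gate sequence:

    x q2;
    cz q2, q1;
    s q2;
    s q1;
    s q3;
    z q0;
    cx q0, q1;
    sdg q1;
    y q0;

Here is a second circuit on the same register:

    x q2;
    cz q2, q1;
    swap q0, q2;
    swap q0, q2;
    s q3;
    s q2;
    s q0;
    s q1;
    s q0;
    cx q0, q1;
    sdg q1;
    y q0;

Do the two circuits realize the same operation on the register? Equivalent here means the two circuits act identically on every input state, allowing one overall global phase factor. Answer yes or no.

Yes — the two circuits implement the same unitary up to a global phase.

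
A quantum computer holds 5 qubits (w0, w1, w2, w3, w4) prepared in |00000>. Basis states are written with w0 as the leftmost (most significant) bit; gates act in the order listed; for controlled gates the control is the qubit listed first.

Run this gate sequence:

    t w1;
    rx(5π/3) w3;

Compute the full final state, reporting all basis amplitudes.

After the circuit, the state carries amplitude -sqrt(3)/2 on |00000>, -I/2 on |00010>, and 0 on every other basis state.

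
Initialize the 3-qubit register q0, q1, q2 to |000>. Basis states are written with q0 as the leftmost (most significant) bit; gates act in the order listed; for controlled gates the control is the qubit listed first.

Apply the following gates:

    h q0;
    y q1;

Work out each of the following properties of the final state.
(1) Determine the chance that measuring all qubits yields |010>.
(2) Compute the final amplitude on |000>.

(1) The probability of measuring |010> is 1/2.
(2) |000> carries amplitude 0 in the final state.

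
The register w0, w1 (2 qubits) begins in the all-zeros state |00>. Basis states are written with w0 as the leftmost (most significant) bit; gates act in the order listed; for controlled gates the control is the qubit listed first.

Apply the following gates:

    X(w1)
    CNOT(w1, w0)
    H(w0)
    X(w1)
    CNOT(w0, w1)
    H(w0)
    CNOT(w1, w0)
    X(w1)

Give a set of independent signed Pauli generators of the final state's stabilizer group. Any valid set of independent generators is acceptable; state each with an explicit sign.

The final state is stabilized by the group generated by -XZ, +ZX; other independent generating sets are equally valid.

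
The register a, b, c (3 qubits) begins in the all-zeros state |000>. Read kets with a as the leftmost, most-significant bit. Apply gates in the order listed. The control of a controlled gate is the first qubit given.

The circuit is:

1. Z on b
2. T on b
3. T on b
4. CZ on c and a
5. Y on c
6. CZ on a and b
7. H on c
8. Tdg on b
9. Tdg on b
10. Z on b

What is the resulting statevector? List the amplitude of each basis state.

The resulting statevector has amplitude sqrt(2)*I/2 on |000>, -sqrt(2)*I/2 on |001>, and 0 on every other basis state.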